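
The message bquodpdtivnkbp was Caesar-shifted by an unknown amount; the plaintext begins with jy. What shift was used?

18

From the crib: b(1)−j(9)=-8≡18, so the shift is 18.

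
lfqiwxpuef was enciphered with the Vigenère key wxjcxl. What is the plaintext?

pihgzmtxvd

Repeat the key across the ciphertext: wxjcxlwxjc
l(11)−w(22): -11≡15 → p
f(5)−x(23): -18≡8 → i
q(16)−j(9): 7 → h
i(8)−c(2): 6 → g
w(22)−x(23): -1≡25 → z
x(23)−l(11): 12 → m
p(15)−w(22): -7≡19 → t
u(20)−x(23): -3≡23 → x
e(4)−j(9): -5≡21 → v
f(5)−c(2): 3 → d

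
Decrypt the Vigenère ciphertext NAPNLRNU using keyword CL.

Repeat the key across the ciphertext: CLCLCLCL
N(13)−C(2): 11 → L
A(0)−L(11): -11≡15 → P
P(15)−C(2): 13 → N
N(13)−L(11): 2 → C
L(11)−C(2): 9 → J
R(17)−L(11): 6 → G
N(13)−C(2): 11 → L
U(20)−L(11): 9 → J

LPNCJGLJ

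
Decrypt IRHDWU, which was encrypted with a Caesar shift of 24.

KTJFYW

I(8): 8−24=-16≡10 → K
R(17): 17−24=-7≡19 → T
H(7): 7−24=-17≡9 → J
D(3): 3−24=-21≡5 → F
W(22): 22−24=-2≡24 → Y
U(20): 20−24=-4≡22 → W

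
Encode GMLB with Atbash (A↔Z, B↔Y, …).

G(6) → T(19)
M(12) → N(13)
L(11) → O(14)
B(1) → Y(24)

TNOY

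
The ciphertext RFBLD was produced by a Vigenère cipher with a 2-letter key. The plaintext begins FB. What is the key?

Subtract each crib letter from the matching ciphertext letter (mod 26):
R(17)−F(5)=12 → M
F(5)−B(1)=4 → E

ME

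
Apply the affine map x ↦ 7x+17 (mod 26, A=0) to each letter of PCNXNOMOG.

P(15): 7·15+17=122≡18 → S
C(2): 7·2+17=31≡5 → F
N(13): 7·13+17=108≡4 → E
X(23): 7·23+17=178≡22 → W
N(13): 7·13+17=108≡4 → E
O(14): 7·14+17=115≡11 → L
M(12): 7·12+17=101≡23 → X
O(14): 7·14+17=115≡11 → L
G(6): 7·6+17=59≡7 → H

SFEWELXLH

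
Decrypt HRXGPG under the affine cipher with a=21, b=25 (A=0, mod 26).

The inverse of 21 mod 26 is 5, since 21·5=105≡1. Apply D(y)=5·(y−25) mod 26:
H(7): 5·(7−25)=-90≡14 → O
R(17): 5·(17−25)=-40≡12 → M
X(23): 5·(23−25)=-10≡16 → Q
G(6): 5·(6−25)=-95≡9 → J
P(15): 5·(15−25)=-50≡2 → C
G(6): 5·(6−25)=-95≡9 → J

OMQJCJ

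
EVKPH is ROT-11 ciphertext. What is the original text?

TKZEW

E(4): 4−11=-7≡19 → T
V(21): 21−11=10 → K
K(10): 10−11=-1≡25 → Z
P(15): 15−11=4 → E
H(7): 7−11=-4≡22 → W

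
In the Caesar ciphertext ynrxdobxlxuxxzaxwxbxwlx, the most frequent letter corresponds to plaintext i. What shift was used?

The most frequent ciphertext letter is x (appears 9 times).
x is position 23; i is position 8.
Shift = 15.

15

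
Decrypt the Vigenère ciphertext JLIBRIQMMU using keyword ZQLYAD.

KVXDRFRWBW

Repeat the key across the ciphertext: ZQLYADZQLY
J(9)−Z(25): -16≡10 → K
L(11)−Q(16): -5≡21 → V
I(8)−L(11): -3≡23 → X
B(1)−Y(24): -23≡3 → D
R(17)−A(0): 17 → R
I(8)−D(3): 5 → F
Q(16)−Z(25): -9≡17 → R
M(12)−Q(16): -4≡22 → W
M(12)−L(11): 1 → B
U(20)−Y(24): -4≡22 → W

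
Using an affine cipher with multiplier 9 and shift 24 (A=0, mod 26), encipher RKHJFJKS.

R(17): 9·17+24=177≡21 → V
K(10): 9·10+24=114≡10 → K
H(7): 9·7+24=87≡9 → J
J(9): 9·9+24=105≡1 → B
F(5): 9·5+24=69≡17 → R
J(9): 9·9+24=105≡1 → B
K(10): 9·10+24=114≡10 → K
S(18): 9·18+24=186≡4 → E

VKJBRBKE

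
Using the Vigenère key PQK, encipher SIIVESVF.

HYSKUCKV

Repeat the key across the message: PQKPQKPQ
S(18)+P(15): 33≡7 → H
I(8)+Q(16): 24 → Y
I(8)+K(10): 18 → S
V(21)+P(15): 36≡10 → K
E(4)+Q(16): 20 → U
S(18)+K(10): 28≡2 → C
V(21)+P(15): 36≡10 → K
F(5)+Q(16): 21 → V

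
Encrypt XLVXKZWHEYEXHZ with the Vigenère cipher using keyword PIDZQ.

Repeat the key across the message: PIDZQPIDZQPIDZ
X(23)+P(15): 38≡12 → M
L(11)+I(8): 19 → T
V(21)+D(3): 24 → Y
X(23)+Z(25): 48≡22 → W
K(10)+Q(16): 26≡0 → A
Z(25)+P(15): 40≡14 → O
W(22)+I(8): 30≡4 → E
H(7)+D(3): 10 → K
E(4)+Z(25): 29≡3 → D
Y(24)+Q(16): 40≡14 → O
E(4)+P(15): 19 → T
X(23)+I(8): 31≡5 → F
H(7)+D(3): 10 → K
Z(25)+Z(25): 50≡24 → Y

MTYWAOEKDOTFKY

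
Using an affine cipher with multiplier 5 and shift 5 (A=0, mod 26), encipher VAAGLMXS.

GFFJINQR

V(21): 5·21+5=110≡6 → G
A(0): 5·0+5=5 → F
A(0): 5·0+5=5 → F
G(6): 5·6+5=35≡9 → J
L(11): 5·11+5=60≡8 → I
M(12): 5·12+5=65≡13 → N
X(23): 5·23+5=120≡16 → Q
S(18): 5·18+5=95≡17 → R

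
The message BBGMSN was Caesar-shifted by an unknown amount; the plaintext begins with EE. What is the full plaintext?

EEJPVQ

From the crib: B(1)−E(4)=-3≡23, so the shift is 23.
Subtract 23 from each ciphertext letter:
B(1): 1−23=-22≡4 → E
B(1): 1−23=-22≡4 → E
G(6): 6−23=-17≡9 → J
M(12): 12−23=-11≡15 → P
S(18): 18−23=-5≡21 → V
N(13): 13−23=-10≡16 → Q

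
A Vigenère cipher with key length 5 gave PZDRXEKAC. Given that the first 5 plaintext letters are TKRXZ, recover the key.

WPMUY

Subtract each crib letter from the matching ciphertext letter (mod 26):
P(15)−T(19)=-4≡22 → W
Z(25)−K(10)=15 → P
D(3)−R(17)=-14≡12 → M
R(17)−X(23)=-6≡20 → U
X(23)−Z(25)=-2≡24 → Y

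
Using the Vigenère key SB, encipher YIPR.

QJHS

Repeat the key across the message: SBSB
Y(24)+S(18): 42≡16 → Q
I(8)+B(1): 9 → J
P(15)+S(18): 33≡7 → H
R(17)+B(1): 18 → S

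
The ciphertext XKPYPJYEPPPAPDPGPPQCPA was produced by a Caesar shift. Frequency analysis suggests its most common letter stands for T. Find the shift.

22

The most frequent ciphertext letter is P (appears 10 times).
P is position 15; T is position 19.
Shift = -4≡22.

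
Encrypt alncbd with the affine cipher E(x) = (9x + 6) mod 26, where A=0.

a(0): 9·0+6=6 → g
l(11): 9·11+6=105≡1 → b
n(13): 9·13+6=123≡19 → t
c(2): 9·2+6=24 → y
b(1): 9·1+6=15 → p
d(3): 9·3+6=33≡7 → h

gbtyph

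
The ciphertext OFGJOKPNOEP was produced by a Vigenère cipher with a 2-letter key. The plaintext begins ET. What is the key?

Subtract each crib letter from the matching ciphertext letter (mod 26):
O(14)−E(4)=10 → K
F(5)−T(19)=-14≡12 → M

KM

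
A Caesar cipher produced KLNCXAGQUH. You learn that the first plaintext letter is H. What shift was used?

From the crib: K(10)−H(7)=3, so the shift is 3.

3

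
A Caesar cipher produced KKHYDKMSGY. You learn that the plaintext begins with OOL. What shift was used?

From the crib: K(10)−O(14)=-4≡22, so the shift is 22.

22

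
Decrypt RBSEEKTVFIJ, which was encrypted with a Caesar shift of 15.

R(17): 17−15=2 → C
B(1): 1−15=-14≡12 → M
S(18): 18−15=3 → D
E(4): 4−15=-11≡15 → P
E(4): 4−15=-11≡15 → P
K(10): 10−15=-5≡21 → V
T(19): 19−15=4 → E
V(21): 21−15=6 → G
F(5): 5−15=-10≡16 → Q
I(8): 8−15=-7≡19 → T
J(9): 9−15=-6≡20 → U

CMDPPVEGQTU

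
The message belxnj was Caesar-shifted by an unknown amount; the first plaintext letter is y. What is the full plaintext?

From the crib: b(1)−y(24)=-23≡3, so the shift is 3.
Subtract 3 from each ciphertext letter:
b(1): 1−3=-2≡24 → y
e(4): 4−3=1 → b
l(11): 11−3=8 → i
x(23): 23−3=20 → u
n(13): 13−3=10 → k
j(9): 9−3=6 → g

ybiukg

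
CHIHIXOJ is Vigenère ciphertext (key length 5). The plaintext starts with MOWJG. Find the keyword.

Subtract each crib letter from the matching ciphertext letter (mod 26):
C(2)−M(12)=-10≡16 → Q
H(7)−O(14)=-7≡19 → T
I(8)−W(22)=-14≡12 → M
H(7)−J(9)=-2≡24 → Y
I(8)−G(6)=2 → C

QTMYC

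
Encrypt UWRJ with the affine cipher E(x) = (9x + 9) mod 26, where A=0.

U(20): 9·20+9=189≡7 → H
W(22): 9·22+9=207≡25 → Z
R(17): 9·17+9=162≡6 → G
J(9): 9·9+9=90≡12 → M

HZGM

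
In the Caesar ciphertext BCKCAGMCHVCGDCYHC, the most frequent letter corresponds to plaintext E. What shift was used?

The most frequent ciphertext letter is C (appears 6 times).
C is position 2; E is position 4.
Shift = -2≡24.

24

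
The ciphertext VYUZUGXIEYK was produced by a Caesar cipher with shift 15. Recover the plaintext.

V(21): 21−15=6 → G
Y(24): 24−15=9 → J
U(20): 20−15=5 → F
Z(25): 25−15=10 → K
U(20): 20−15=5 → F
G(6): 6−15=-9≡17 → R
X(23): 23−15=8 → I
I(8): 8−15=-7≡19 → T
E(4): 4−15=-11≡15 → P
Y(24): 24−15=9 → J
K(10): 10−15=-5≡21 → V

GJFKFRITPJV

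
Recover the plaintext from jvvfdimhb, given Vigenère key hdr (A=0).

Repeat the key across the ciphertext: hdrhdrhdr
j(9)−h(7): 2 → c
v(21)−d(3): 18 → s
v(21)−r(17): 4 → e
f(5)−h(7): -2≡24 → y
d(3)−d(3): 0 → a
i(8)−r(17): -9≡17 → r
m(12)−h(7): 5 → f
h(7)−d(3): 4 → e
b(1)−r(17): -16≡10 → k

cseyarfek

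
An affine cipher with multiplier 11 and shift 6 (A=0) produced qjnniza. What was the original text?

ifddmxq

The inverse of 11 mod 26 is 19, since 11·19=209≡1. Apply D(y)=19·(y−6) mod 26:
q(16): 19·(16−6)=190≡8 → i
j(9): 19·(9−6)=57≡5 → f
n(13): 19·(13−6)=133≡3 → d
n(13): 19·(13−6)=133≡3 → d
i(8): 19·(8−6)=38≡12 → m
z(25): 19·(25−6)=361≡23 → x
a(0): 19·(0−6)=-114≡16 → q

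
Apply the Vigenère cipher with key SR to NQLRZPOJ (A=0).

Repeat the key across the message: SRSRSRSR
N(13)+S(18): 31≡5 → F
Q(16)+R(17): 33≡7 → H
L(11)+S(18): 29≡3 → D
R(17)+R(17): 34≡8 → I
Z(25)+S(18): 43≡17 → R
P(15)+R(17): 32≡6 → G
O(14)+S(18): 32≡6 → G
J(9)+R(17): 26≡0 → A

FHDIRGGA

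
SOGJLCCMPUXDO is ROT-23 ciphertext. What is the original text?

VRJMOFFPSXAGR

S(18): 18−23=-5≡21 → V
O(14): 14−23=-9≡17 → R
G(6): 6−23=-17≡9 → J
J(9): 9−23=-14≡12 → M
L(11): 11−23=-12≡14 → O
C(2): 2−23=-21≡5 → F
C(2): 2−23=-21≡5 → F
M(12): 12−23=-11≡15 → P
P(15): 15−23=-8≡18 → S
U(20): 20−23=-3≡23 → X
X(23): 23−23=0 → A
D(3): 3−23=-20≡6 → G
O(14): 14−23=-9≡17 → R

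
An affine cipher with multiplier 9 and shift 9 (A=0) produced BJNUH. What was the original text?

CAMHU

The inverse of 9 mod 26 is 3, since 9·3=27≡1. Apply D(y)=3·(y−9) mod 26:
B(1): 3·(1−9)=-24≡2 → C
J(9): 3·(9−9)=0 → A
N(13): 3·(13−9)=12 → M
U(20): 3·(20−9)=33≡7 → H
H(7): 3·(7−9)=-6≡20 → U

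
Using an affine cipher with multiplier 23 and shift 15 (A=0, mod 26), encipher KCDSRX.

LJGNQY

K(10): 23·10+15=245≡11 → L
C(2): 23·2+15=61≡9 → J
D(3): 23·3+15=84≡6 → G
S(18): 23·18+15=429≡13 → N
R(17): 23·17+15=406≡16 → Q
X(23): 23·23+15=544≡24 → Y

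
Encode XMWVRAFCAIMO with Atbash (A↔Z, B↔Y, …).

CNDEIZUXZRNL

X(23) → C(2)
M(12) → N(13)
W(22) → D(3)
V(21) → E(4)
R(17) → I(8)
A(0) → Z(25)
F(5) → U(20)
C(2) → X(23)
A(0) → Z(25)
I(8) → R(17)
M(12) → N(13)
O(14) → L(11)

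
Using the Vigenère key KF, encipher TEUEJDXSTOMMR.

Repeat the key across the message: KFKFKFKFKFKFK
T(19)+K(10): 29≡3 → D
E(4)+F(5): 9 → J
U(20)+K(10): 30≡4 → E
E(4)+F(5): 9 → J
J(9)+K(10): 19 → T
D(3)+F(5): 8 → I
X(23)+K(10): 33≡7 → H
S(18)+F(5): 23 → X
T(19)+K(10): 29≡3 → D
O(14)+F(5): 19 → T
M(12)+K(10): 22 → W
M(12)+F(5): 17 → R
R(17)+K(10): 27≡1 → B

DJEJTIHXDTWRB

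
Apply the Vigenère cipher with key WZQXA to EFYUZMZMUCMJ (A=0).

AEORZIYCRCII

Repeat the key across the message: WZQXAWZQXAWZ
E(4)+W(22): 26≡0 → A
F(5)+Z(25): 30≡4 → E
Y(24)+Q(16): 40≡14 → O
U(20)+X(23): 43≡17 → R
Z(25)+A(0): 25 → Z
M(12)+W(22): 34≡8 → I
Z(25)+Z(25): 50≡24 → Y
M(12)+Q(16): 28≡2 → C
U(20)+X(23): 43≡17 → R
C(2)+A(0): 2 → C
M(12)+W(22): 34≡8 → I
J(9)+Z(25): 34≡8 → I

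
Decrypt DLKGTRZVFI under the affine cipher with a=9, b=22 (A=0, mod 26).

The inverse of 9 mod 26 is 3, since 9·3=27≡1. Apply D(y)=3·(y−22) mod 26:
D(3): 3·(3−22)=-57≡21 → V
L(11): 3·(11−22)=-33≡19 → T
K(10): 3·(10−22)=-36≡16 → Q
G(6): 3·(6−22)=-48≡4 → E
T(19): 3·(19−22)=-9≡17 → R
R(17): 3·(17−22)=-15≡11 → L
Z(25): 3·(25−22)=9 → J
V(21): 3·(21−22)=-3≡23 → X
F(5): 3·(5−22)=-51≡1 → B
I(8): 3·(8−22)=-42≡10 → K

VTQERLJXBK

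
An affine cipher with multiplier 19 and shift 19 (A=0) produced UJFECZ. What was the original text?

The inverse of 19 mod 26 is 11, since 19·11=209≡1. Apply D(y)=11·(y−19) mod 26:
U(20): 11·(20−19)=11 → L
J(9): 11·(9−19)=-110≡20 → U
F(5): 11·(5−19)=-154≡2 → C
E(4): 11·(4−19)=-165≡17 → R
C(2): 11·(2−19)=-187≡21 → V
Z(25): 11·(25−19)=66≡14 → O

LUCRVO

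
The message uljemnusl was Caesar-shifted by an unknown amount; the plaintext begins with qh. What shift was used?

From the crib: u(20)−q(16)=4, so the shift is 4.

4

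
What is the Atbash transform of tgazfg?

gtzaut

t(19) → g(6)
g(6) → t(19)
a(0) → z(25)
z(25) → a(0)
f(5) → u(20)
g(6) → t(19)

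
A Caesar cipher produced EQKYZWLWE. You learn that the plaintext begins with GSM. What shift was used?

24

From the crib: E(4)−G(6)=-2≡24, so the shift is 24.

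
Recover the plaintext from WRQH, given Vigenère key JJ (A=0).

NIHY

Repeat the key across the ciphertext: JJJJ
W(22)−J(9): 13 → N
R(17)−J(9): 8 → I
Q(16)−J(9): 7 → H
H(7)−J(9): -2≡24 → Y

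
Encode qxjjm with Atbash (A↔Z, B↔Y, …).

jcqqn

q(16) → j(9)
x(23) → c(2)
j(9) → q(16)
j(9) → q(16)
m(12) → n(13)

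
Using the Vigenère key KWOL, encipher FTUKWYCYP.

Repeat the key across the message: KWOLKWOLK
F(5)+K(10): 15 → P
T(19)+W(22): 41≡15 → P
U(20)+O(14): 34≡8 → I
K(10)+L(11): 21 → V
W(22)+K(10): 32≡6 → G
Y(24)+W(22): 46≡20 → U
C(2)+O(14): 16 → Q
Y(24)+L(11): 35≡9 → J
P(15)+K(10): 25 → Z

PPIVGUQJZ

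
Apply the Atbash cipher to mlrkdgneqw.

m(12) → n(13)
l(11) → o(14)
r(17) → i(8)
k(10) → p(15)
d(3) → w(22)
g(6) → t(19)
n(13) → m(12)
e(4) → v(21)
q(16) → j(9)
w(22) → d(3)

noipwtmvjd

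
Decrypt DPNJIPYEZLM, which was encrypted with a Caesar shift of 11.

SECYXENTOAB

D(3): 3−11=-8≡18 → S
P(15): 15−11=4 → E
N(13): 13−11=2 → C
J(9): 9−11=-2≡24 → Y
I(8): 8−11=-3≡23 → X
P(15): 15−11=4 → E
Y(24): 24−11=13 → N
E(4): 4−11=-7≡19 → T
Z(25): 25−11=14 → O
L(11): 11−11=0 → A
M(12): 12−11=1 → B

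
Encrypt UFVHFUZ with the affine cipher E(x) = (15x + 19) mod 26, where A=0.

HQWUQHE

U(20): 15·20+19=319≡7 → H
F(5): 15·5+19=94≡16 → Q
V(21): 15·21+19=334≡22 → W
H(7): 15·7+19=124≡20 → U
F(5): 15·5+19=94≡16 → Q
U(20): 15·20+19=319≡7 → H
Z(25): 15·25+19=394≡4 → E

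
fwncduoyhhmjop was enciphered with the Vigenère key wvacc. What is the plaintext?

Repeat the key across the ciphertext: wvaccwvaccwvac
f(5)−w(22): -17≡9 → j
w(22)−v(21): 1 → b
n(13)−a(0): 13 → n
c(2)−c(2): 0 → a
d(3)−c(2): 1 → b
u(20)−w(22): -2≡24 → y
o(14)−v(21): -7≡19 → t
y(24)−a(0): 24 → y
h(7)−c(2): 5 → f
h(7)−c(2): 5 → f
m(12)−w(22): -10≡16 → q
j(9)−v(21): -12≡14 → o
o(14)−a(0): 14 → o
p(15)−c(2): 13 → n

jbnabytyffqoon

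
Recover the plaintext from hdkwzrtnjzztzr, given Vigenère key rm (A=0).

Repeat the key across the ciphertext: rmrmrmrmrmrmrm
h(7)−r(17): -10≡16 → q
d(3)−m(12): -9≡17 → r
k(10)−r(17): -7≡19 → t
w(22)−m(12): 10 → k
z(25)−r(17): 8 → i
r(17)−m(12): 5 → f
t(19)−r(17): 2 → c
n(13)−m(12): 1 → b
j(9)−r(17): -8≡18 → s
z(25)−m(12): 13 → n
z(25)−r(17): 8 → i
t(19)−m(12): 7 → h
z(25)−r(17): 8 → i
r(17)−m(12): 5 → f

qrtkifcbsnihif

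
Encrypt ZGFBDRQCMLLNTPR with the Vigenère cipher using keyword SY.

Repeat the key across the message: SYSYSYSYSYSYSYS
Z(25)+S(18): 43≡17 → R
G(6)+Y(24): 30≡4 → E
F(5)+S(18): 23 → X
B(1)+Y(24): 25 → Z
D(3)+S(18): 21 → V
R(17)+Y(24): 41≡15 → P
Q(16)+S(18): 34≡8 → I
C(2)+Y(24): 26≡0 → A
M(12)+S(18): 30≡4 → E
L(11)+Y(24): 35≡9 → J
L(11)+S(18): 29≡3 → D
N(13)+Y(24): 37≡11 → L
T(19)+S(18): 37≡11 → L
P(15)+Y(24): 39≡13 → N
R(17)+S(18): 35≡9 → J

REXZVPIAEJDLLNJ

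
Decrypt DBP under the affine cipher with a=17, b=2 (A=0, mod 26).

XDN

The inverse of 17 mod 26 is 23, since 17·23=391≡1. Apply D(y)=23·(y−2) mod 26:
D(3): 23·(3−2)=23 → X
B(1): 23·(1−2)=-23≡3 → D
P(15): 23·(15−2)=299≡13 → N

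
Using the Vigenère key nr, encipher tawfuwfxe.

Repeat the key across the message: nrnrnrnrn
t(19)+n(13): 32≡6 → g
a(0)+r(17): 17 → r
w(22)+n(13): 35≡9 → j
f(5)+r(17): 22 → w
u(20)+n(13): 33≡7 → h
w(22)+r(17): 39≡13 → n
f(5)+n(13): 18 → s
x(23)+r(17): 40≡14 → o
e(4)+n(13): 17 → r

grjwhnsor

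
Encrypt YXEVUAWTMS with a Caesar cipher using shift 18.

Y(24): 24+18=42≡16 → Q
X(23): 23+18=41≡15 → P
E(4): 4+18=22 → W
V(21): 21+18=39≡13 → N
U(20): 20+18=38≡12 → M
A(0): 0+18=18 → S
W(22): 22+18=40≡14 → O
T(19): 19+18=37≡11 → L
M(12): 12+18=30≡4 → E
S(18): 18+18=36≡10 → K

QPWNMSOLEK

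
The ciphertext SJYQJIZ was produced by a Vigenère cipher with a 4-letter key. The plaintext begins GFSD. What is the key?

Subtract each crib letter from the matching ciphertext letter (mod 26):
S(18)−G(6)=12 → M
J(9)−F(5)=4 → E
Y(24)−S(18)=6 → G
Q(16)−D(3)=13 → N

MEGN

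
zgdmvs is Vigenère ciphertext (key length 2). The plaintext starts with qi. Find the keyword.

Subtract each crib letter from the matching ciphertext letter (mod 26):
z(25)−q(16)=9 → j
g(6)−i(8)=-2≡24 → y

jy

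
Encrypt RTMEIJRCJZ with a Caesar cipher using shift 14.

R(17): 17+14=31≡5 → F
T(19): 19+14=33≡7 → H
M(12): 12+14=26≡0 → A
E(4): 4+14=18 → S
I(8): 8+14=22 → W
J(9): 9+14=23 → X
R(17): 17+14=31≡5 → F
C(2): 2+14=16 → Q
J(9): 9+14=23 → X
Z(25): 25+14=39≡13 → N

FHASWXFQXN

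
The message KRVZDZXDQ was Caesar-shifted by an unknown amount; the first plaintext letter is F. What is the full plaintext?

From the crib: K(10)−F(5)=5, so the shift is 5.
Subtract 5 from each ciphertext letter:
K(10): 10−5=5 → F
R(17): 17−5=12 → M
V(21): 21−5=16 → Q
Z(25): 25−5=20 → U
D(3): 3−5=-2≡24 → Y
Z(25): 25−5=20 → U
X(23): 23−5=18 → S
D(3): 3−5=-2≡24 → Y
Q(16): 16−5=11 → L

FMQUYUSYL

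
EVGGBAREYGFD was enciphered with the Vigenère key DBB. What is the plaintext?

Repeat the key across the ciphertext: DBBDBBDBBDBB
E(4)−D(3): 1 → B
V(21)−B(1): 20 → U
G(6)−B(1): 5 → F
G(6)−D(3): 3 → D
B(1)−B(1): 0 → A
A(0)−B(1): -1≡25 → Z
R(17)−D(3): 14 → O
E(4)−B(1): 3 → D
Y(24)−B(1): 23 → X
G(6)−D(3): 3 → D
F(5)−B(1): 4 → E
D(3)−B(1): 2 → C

BUFDAZODXDEC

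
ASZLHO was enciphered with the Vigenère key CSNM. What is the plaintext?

YAMZFW

Repeat the key across the ciphertext: CSNMCS
A(0)−C(2): -2≡24 → Y
S(18)−S(18): 0 → A
Z(25)−N(13): 12 → M
L(11)−M(12): -1≡25 → Z
H(7)−C(2): 5 → F
O(14)−S(18): -4≡22 → W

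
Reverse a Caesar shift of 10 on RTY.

HJO

R(17): 17−10=7 → H
T(19): 19−10=9 → J
Y(24): 24−10=14 → O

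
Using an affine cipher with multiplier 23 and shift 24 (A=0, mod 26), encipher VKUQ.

V(21): 23·21+24=507≡13 → N
K(10): 23·10+24=254≡20 → U
U(20): 23·20+24=484≡16 → Q
Q(16): 23·16+24=392≡2 → C

NUQC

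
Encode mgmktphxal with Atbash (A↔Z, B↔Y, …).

ntnpgksczo

m(12) → n(13)
g(6) → t(19)
m(12) → n(13)
k(10) → p(15)
t(19) → g(6)
p(15) → k(10)
h(7) → s(18)
x(23) → c(2)
a(0) → z(25)
l(11) → o(14)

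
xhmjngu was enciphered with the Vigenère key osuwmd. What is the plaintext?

Repeat the key across the ciphertext: osuwmdo
x(23)−o(14): 9 → j
h(7)−s(18): -11≡15 → p
m(12)−u(20): -8≡18 → s
j(9)−w(22): -13≡13 → n
n(13)−m(12): 1 → b
g(6)−d(3): 3 → d
u(20)−o(14): 6 → g

jpsnbdg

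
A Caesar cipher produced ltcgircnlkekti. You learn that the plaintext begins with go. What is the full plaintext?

From the crib: l(11)−g(6)=5, so the shift is 5.
Subtract 5 from each ciphertext letter:
l(11): 11−5=6 → g
t(19): 19−5=14 → o
c(2): 2−5=-3≡23 → x
g(6): 6−5=1 → b
i(8): 8−5=3 → d
r(17): 17−5=12 → m
c(2): 2−5=-3≡23 → x
n(13): 13−5=8 → i
l(11): 11−5=6 → g
k(10): 10−5=5 → f
e(4): 4−5=-1≡25 → z
k(10): 10−5=5 → f
t(19): 19−5=14 → o
i(8): 8−5=3 → d

goxbdmxigfzfod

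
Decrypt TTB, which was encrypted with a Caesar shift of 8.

LLT

T(19): 19−8=11 → L
T(19): 19−8=11 → L
B(1): 1−8=-7≡19 → T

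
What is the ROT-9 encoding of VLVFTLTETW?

V(21): 21+9=30≡4 → E
L(11): 11+9=20 → U
V(21): 21+9=30≡4 → E
F(5): 5+9=14 → O
T(19): 19+9=28≡2 → C
L(11): 11+9=20 → U
T(19): 19+9=28≡2 → C
E(4): 4+9=13 → N
T(19): 19+9=28≡2 → C
W(22): 22+9=31≡5 → F

EUEOCUCNCF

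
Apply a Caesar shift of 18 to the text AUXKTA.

SMPCLS

A(0): 0+18=18 → S
U(20): 20+18=38≡12 → M
X(23): 23+18=41≡15 → P
K(10): 10+18=28≡2 → C
T(19): 19+18=37≡11 → L
A(0): 0+18=18 → S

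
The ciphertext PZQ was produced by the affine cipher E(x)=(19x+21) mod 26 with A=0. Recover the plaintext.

MSX

The inverse of 19 mod 26 is 11, since 19·11=209≡1. Apply D(y)=11·(y−21) mod 26:
P(15): 11·(15−21)=-66≡12 → M
Z(25): 11·(25−21)=44≡18 → S
Q(16): 11·(16−21)=-55≡23 → X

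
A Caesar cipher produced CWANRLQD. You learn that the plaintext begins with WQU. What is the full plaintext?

From the crib: C(2)−W(22)=-20≡6, so the shift is 6.
Subtract 6 from each ciphertext letter:
C(2): 2−6=-4≡22 → W
W(22): 22−6=16 → Q
A(0): 0−6=-6≡20 → U
N(13): 13−6=7 → H
R(17): 17−6=11 → L
L(11): 11−6=5 → F
Q(16): 16−6=10 → K
D(3): 3−6=-3≡23 → X

WQUHLFKX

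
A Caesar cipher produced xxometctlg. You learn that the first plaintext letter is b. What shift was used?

22

From the crib: x(23)−b(1)=22, so the shift is 22.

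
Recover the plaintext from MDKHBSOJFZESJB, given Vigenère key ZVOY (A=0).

NIWJCXALGEQUKG

Repeat the key across the ciphertext: ZVOYZVOYZVOYZV
M(12)−Z(25): -13≡13 → N
D(3)−V(21): -18≡8 → I
K(10)−O(14): -4≡22 → W
H(7)−Y(24): -17≡9 → J
B(1)−Z(25): -24≡2 → C
S(18)−V(21): -3≡23 → X
O(14)−O(14): 0 → A
J(9)−Y(24): -15≡11 → L
F(5)−Z(25): -20≡6 → G
Z(25)−V(21): 4 → E
E(4)−O(14): -10≡16 → Q
S(18)−Y(24): -6≡20 → U
J(9)−Z(25): -16≡10 → K
B(1)−V(21): -20≡6 → G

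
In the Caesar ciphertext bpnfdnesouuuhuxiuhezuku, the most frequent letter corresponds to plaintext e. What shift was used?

16

The most frequent ciphertext letter is u (appears 7 times).
u is position 20; e is position 4.
Shift = 16.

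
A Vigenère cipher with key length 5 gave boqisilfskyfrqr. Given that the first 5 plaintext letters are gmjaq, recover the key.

Subtract each crib letter from the matching ciphertext letter (mod 26):
b(1)−g(6)=-5≡21 → v
o(14)−m(12)=2 → c
q(16)−j(9)=7 → h
i(8)−a(0)=8 → i
s(18)−q(16)=2 → c

vchic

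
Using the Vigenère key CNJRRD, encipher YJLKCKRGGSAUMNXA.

AWUBTNTTPJRXOAGR

Repeat the key across the message: CNJRRDCNJRRDCNJR
Y(24)+C(2): 26≡0 → A
J(9)+N(13): 22 → W
L(11)+J(9): 20 → U
K(10)+R(17): 27≡1 → B
C(2)+R(17): 19 → T
K(10)+D(3): 13 → N
R(17)+C(2): 19 → T
G(6)+N(13): 19 → T
G(6)+J(9): 15 → P
S(18)+R(17): 35≡9 → J
A(0)+R(17): 17 → R
U(20)+D(3): 23 → X
M(12)+C(2): 14 → O
N(13)+N(13): 26≡0 → A
X(23)+J(9): 32≡6 → G
A(0)+R(17): 17 → R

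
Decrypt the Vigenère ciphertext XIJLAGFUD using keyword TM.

Repeat the key across the ciphertext: TMTMTMTMT
X(23)−T(19): 4 → E
I(8)−M(12): -4≡22 → W
J(9)−T(19): -10≡16 → Q
L(11)−M(12): -1≡25 → Z
A(0)−T(19): -19≡7 → H
G(6)−M(12): -6≡20 → U
F(5)−T(19): -14≡12 → M
U(20)−M(12): 8 → I
D(3)−T(19): -16≡10 → K

EWQZHUMIK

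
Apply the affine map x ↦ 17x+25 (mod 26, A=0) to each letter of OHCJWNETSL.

O(14): 17·14+25=263≡3 → D
H(7): 17·7+25=144≡14 → O
C(2): 17·2+25=59≡7 → H
J(9): 17·9+25=178≡22 → W
W(22): 17·22+25=399≡9 → J
N(13): 17·13+25=246≡12 → M
E(4): 17·4+25=93≡15 → P
T(19): 17·19+25=348≡10 → K
S(18): 17·18+25=331≡19 → T
L(11): 17·11+25=212≡4 → E

DOHWJMPKTE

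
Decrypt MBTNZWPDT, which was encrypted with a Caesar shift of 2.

KZRLXUNBR

M(12): 12−2=10 → K
B(1): 1−2=-1≡25 → Z
T(19): 19−2=17 → R
N(13): 13−2=11 → L
Z(25): 25−2=23 → X
W(22): 22−2=20 → U
P(15): 15−2=13 → N
D(3): 3−2=1 → B
T(19): 19−2=17 → R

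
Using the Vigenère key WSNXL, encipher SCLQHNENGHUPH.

OUYNSJWADSQHU

Repeat the key across the message: WSNXLWSNXLWSN
S(18)+W(22): 40≡14 → O
C(2)+S(18): 20 → U
L(11)+N(13): 24 → Y
Q(16)+X(23): 39≡13 → N
H(7)+L(11): 18 → S
N(13)+W(22): 35≡9 → J
E(4)+S(18): 22 → W
N(13)+N(13): 26≡0 → A
G(6)+X(23): 29≡3 → D
H(7)+L(11): 18 → S
U(20)+W(22): 42≡16 → Q
P(15)+S(18): 33≡7 → H
H(7)+N(13): 20 → U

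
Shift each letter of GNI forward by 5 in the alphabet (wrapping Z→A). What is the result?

LSN

G(6): 6+5=11 → L
N(13): 13+5=18 → S
I(8): 8+5=13 → N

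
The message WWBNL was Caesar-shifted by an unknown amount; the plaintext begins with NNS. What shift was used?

9

From the crib: W(22)−N(13)=9, so the shift is 9.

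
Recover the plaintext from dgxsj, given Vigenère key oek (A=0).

Repeat the key across the ciphertext: oekoe
d(3)−o(14): -11≡15 → p
g(6)−e(4): 2 → c
x(23)−k(10): 13 → n
s(18)−o(14): 4 → e
j(9)−e(4): 5 → f

pcnef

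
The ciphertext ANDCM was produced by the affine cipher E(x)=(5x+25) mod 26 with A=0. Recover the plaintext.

VIGLN

The inverse of 5 mod 26 is 21, since 5·21=105≡1. Apply D(y)=21·(y−25) mod 26:
A(0): 21·(0−25)=-525≡21 → V
N(13): 21·(13−25)=-252≡8 → I
D(3): 21·(3−25)=-462≡6 → G
C(2): 21·(2−25)=-483≡11 → L
M(12): 21·(12−25)=-273≡13 → N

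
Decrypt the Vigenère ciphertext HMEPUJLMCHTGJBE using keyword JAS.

YMMGURCMKYTOABM

Repeat the key across the ciphertext: JASJASJASJASJAS
H(7)−J(9): -2≡24 → Y
M(12)−A(0): 12 → M
E(4)−S(18): -14≡12 → M
P(15)−J(9): 6 → G
U(20)−A(0): 20 → U
J(9)−S(18): -9≡17 → R
L(11)−J(9): 2 → C
M(12)−A(0): 12 → M
C(2)−S(18): -16≡10 → K
H(7)−J(9): -2≡24 → Y
T(19)−A(0): 19 → T
G(6)−S(18): -12≡14 → O
J(9)−J(9): 0 → A
B(1)−A(0): 1 → B
E(4)−S(18): -14≡12 → M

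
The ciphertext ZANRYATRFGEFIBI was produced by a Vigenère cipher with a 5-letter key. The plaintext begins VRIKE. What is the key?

EJFHU

Subtract each crib letter from the matching ciphertext letter (mod 26):
Z(25)−V(21)=4 → E
A(0)−R(17)=-17≡9 → J
N(13)−I(8)=5 → F
R(17)−K(10)=7 → H
Y(24)−E(4)=20 → U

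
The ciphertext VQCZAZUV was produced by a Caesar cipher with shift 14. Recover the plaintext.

V(21): 21−14=7 → H
Q(16): 16−14=2 → C
C(2): 2−14=-12≡14 → O
Z(25): 25−14=11 → L
A(0): 0−14=-14≡12 → M
Z(25): 25−14=11 → L
U(20): 20−14=6 → G
V(21): 21−14=7 → H

HCOLMLGH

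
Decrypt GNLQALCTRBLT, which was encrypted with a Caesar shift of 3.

DKINXIZQOYIQ

G(6): 6−3=3 → D
N(13): 13−3=10 → K
L(11): 11−3=8 → I
Q(16): 16−3=13 → N
A(0): 0−3=-3≡23 → X
L(11): 11−3=8 → I
C(2): 2−3=-1≡25 → Z
T(19): 19−3=16 → Q
R(17): 17−3=14 → O
B(1): 1−3=-2≡24 → Y
L(11): 11−3=8 → I
T(19): 19−3=16 → Q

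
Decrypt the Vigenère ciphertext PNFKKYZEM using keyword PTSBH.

AUNJDJGML

Repeat the key across the ciphertext: PTSBHPTSB
P(15)−P(15): 0 → A
N(13)−T(19): -6≡20 → U
F(5)−S(18): -13≡13 → N
K(10)−B(1): 9 → J
K(10)−H(7): 3 → D
Y(24)−P(15): 9 → J
Z(25)−T(19): 6 → G
E(4)−S(18): -14≡12 → M
M(12)−B(1): 11 → L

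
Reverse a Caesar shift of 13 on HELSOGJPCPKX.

H(7): 7−13=-6≡20 → U
E(4): 4−13=-9≡17 → R
L(11): 11−13=-2≡24 → Y
S(18): 18−13=5 → F
O(14): 14−13=1 → B
G(6): 6−13=-7≡19 → T
J(9): 9−13=-4≡22 → W
P(15): 15−13=2 → C
C(2): 2−13=-11≡15 → P
P(15): 15−13=2 → C
K(10): 10−13=-3≡23 → X
X(23): 23−13=10 → K

URYFBTWCPCXK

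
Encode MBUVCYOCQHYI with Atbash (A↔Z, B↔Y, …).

NYFEXBLXJSBR

M(12) → N(13)
B(1) → Y(24)
U(20) → F(5)
V(21) → E(4)
C(2) → X(23)
Y(24) → B(1)
O(14) → L(11)
C(2) → X(23)
Q(16) → J(9)
H(7) → S(18)
Y(24) → B(1)
I(8) → R(17)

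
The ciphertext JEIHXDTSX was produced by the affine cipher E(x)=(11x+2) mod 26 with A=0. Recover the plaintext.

DMKRJTLSJ

The inverse of 11 mod 26 is 19, since 11·19=209≡1. Apply D(y)=19·(y−2) mod 26:
J(9): 19·(9−2)=133≡3 → D
E(4): 19·(4−2)=38≡12 → M
I(8): 19·(8−2)=114≡10 → K
H(7): 19·(7−2)=95≡17 → R
X(23): 19·(23−2)=399≡9 → J
D(3): 19·(3−2)=19 → T
T(19): 19·(19−2)=323≡11 → L
S(18): 19·(18−2)=304≡18 → S
X(23): 19·(23−2)=399≡9 → J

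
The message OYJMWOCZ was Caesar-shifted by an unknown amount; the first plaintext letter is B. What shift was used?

13

From the crib: O(14)−B(1)=13, so the shift is 13.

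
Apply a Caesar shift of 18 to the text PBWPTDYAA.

P(15): 15+18=33≡7 → H
B(1): 1+18=19 → T
W(22): 22+18=40≡14 → O
P(15): 15+18=33≡7 → H
T(19): 19+18=37≡11 → L
D(3): 3+18=21 → V
Y(24): 24+18=42≡16 → Q
A(0): 0+18=18 → S
A(0): 0+18=18 → S

HTOHLVQSS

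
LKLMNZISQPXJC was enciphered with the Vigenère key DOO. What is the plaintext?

IWXJZLFECMJVZ

Repeat the key across the ciphertext: DOODOODOODOOD
L(11)−D(3): 8 → I
K(10)−O(14): -4≡22 → W
L(11)−O(14): -3≡23 → X
M(12)−D(3): 9 → J
N(13)−O(14): -1≡25 → Z
Z(25)−O(14): 11 → L
I(8)−D(3): 5 → F
S(18)−O(14): 4 → E
Q(16)−O(14): 2 → C
P(15)−D(3): 12 → M
X(23)−O(14): 9 → J
J(9)−O(14): -5≡21 → V
C(2)−D(3): -1≡25 → Z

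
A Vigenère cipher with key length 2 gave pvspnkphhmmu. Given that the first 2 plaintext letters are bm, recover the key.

Subtract each crib letter from the matching ciphertext letter (mod 26):
p(15)−b(1)=14 → o
v(21)−m(12)=9 → j

oj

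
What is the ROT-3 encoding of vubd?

yxeg

v(21): 21+3=24 → y
u(20): 20+3=23 → x
b(1): 1+3=4 → e
d(3): 3+3=6 → g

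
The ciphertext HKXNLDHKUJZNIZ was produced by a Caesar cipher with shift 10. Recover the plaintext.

XANDBTXAKZPDYP

H(7): 7−10=-3≡23 → X
K(10): 10−10=0 → A
X(23): 23−10=13 → N
N(13): 13−10=3 → D
L(11): 11−10=1 → B
D(3): 3−10=-7≡19 → T
H(7): 7−10=-3≡23 → X
K(10): 10−10=0 → A
U(20): 20−10=10 → K
J(9): 9−10=-1≡25 → Z
Z(25): 25−10=15 → P
N(13): 13−10=3 → D
I(8): 8−10=-2≡24 → Y
Z(25): 25−10=15 → P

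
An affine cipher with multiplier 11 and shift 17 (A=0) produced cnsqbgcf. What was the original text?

The inverse of 11 mod 26 is 19, since 11·19=209≡1. Apply D(y)=19·(y−17) mod 26:
c(2): 19·(2−17)=-285≡1 → b
n(13): 19·(13−17)=-76≡2 → c
s(18): 19·(18−17)=19 → t
q(16): 19·(16−17)=-19≡7 → h
b(1): 19·(1−17)=-304≡8 → i
g(6): 19·(6−17)=-209≡25 → z
c(2): 19·(2−17)=-285≡1 → b
f(5): 19·(5−17)=-228≡6 → g

bcthizbg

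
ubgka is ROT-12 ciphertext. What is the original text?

ipuyo

u(20): 20−12=8 → i
b(1): 1−12=-11≡15 → p
g(6): 6−12=-6≡20 → u
k(10): 10−12=-2≡24 → y
a(0): 0−12=-12≡14 → o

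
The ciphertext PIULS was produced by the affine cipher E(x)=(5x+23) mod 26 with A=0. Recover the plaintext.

OXPIZ

The inverse of 5 mod 26 is 21, since 5·21=105≡1. Apply D(y)=21·(y−23) mod 26:
P(15): 21·(15−23)=-168≡14 → O
I(8): 21·(8−23)=-315≡23 → X
U(20): 21·(20−23)=-63≡15 → P
L(11): 21·(11−23)=-252≡8 → I
S(18): 21·(18−23)=-105≡25 → Z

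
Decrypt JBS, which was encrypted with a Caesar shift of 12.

J(9): 9−12=-3≡23 → X
B(1): 1−12=-11≡15 → P
S(18): 18−12=6 → G

XPG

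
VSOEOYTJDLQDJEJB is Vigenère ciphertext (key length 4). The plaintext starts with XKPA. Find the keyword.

Subtract each crib letter from the matching ciphertext letter (mod 26):
V(21)−X(23)=-2≡24 → Y
S(18)−K(10)=8 → I
O(14)−P(15)=-1≡25 → Z
E(4)−A(0)=4 → E

YIZE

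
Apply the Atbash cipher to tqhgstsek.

t(19) → g(6)
q(16) → j(9)
h(7) → s(18)
g(6) → t(19)
s(18) → h(7)
t(19) → g(6)
s(18) → h(7)
e(4) → v(21)
k(10) → p(15)

gjsthghvp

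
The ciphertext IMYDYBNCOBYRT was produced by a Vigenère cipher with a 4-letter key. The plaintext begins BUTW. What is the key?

HSFH

Subtract each crib letter from the matching ciphertext letter (mod 26):
I(8)−B(1)=7 → H
M(12)−U(20)=-8≡18 → S
Y(24)−T(19)=5 → F
D(3)−W(22)=-19≡7 → H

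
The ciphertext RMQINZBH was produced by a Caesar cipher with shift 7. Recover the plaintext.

R(17): 17−7=10 → K
M(12): 12−7=5 → F
Q(16): 16−7=9 → J
I(8): 8−7=1 → B
N(13): 13−7=6 → G
Z(25): 25−7=18 → S
B(1): 1−7=-6≡20 → U
H(7): 7−7=0 → A

KFJBGSUA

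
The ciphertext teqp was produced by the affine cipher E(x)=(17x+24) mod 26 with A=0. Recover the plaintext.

The inverse of 17 mod 26 is 23, since 17·23=391≡1. Apply D(y)=23·(y−24) mod 26:
t(19): 23·(19−24)=-115≡15 → p
e(4): 23·(4−24)=-460≡8 → i
q(16): 23·(16−24)=-184≡24 → y
p(15): 23·(15−24)=-207≡1 → b

piyb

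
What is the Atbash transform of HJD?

SQW

H(7) → S(18)
J(9) → Q(16)
D(3) → W(22)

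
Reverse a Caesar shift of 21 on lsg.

qxl

l(11): 11−21=-10≡16 → q
s(18): 18−21=-3≡23 → x
g(6): 6−21=-15≡11 → l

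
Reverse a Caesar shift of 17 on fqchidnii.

ozlqrmwrr

f(5): 5−17=-12≡14 → o
q(16): 16−17=-1≡25 → z
c(2): 2−17=-15≡11 → l
h(7): 7−17=-10≡16 → q
i(8): 8−17=-9≡17 → r
d(3): 3−17=-14≡12 → m
n(13): 13−17=-4≡22 → w
i(8): 8−17=-9≡17 → r
i(8): 8−17=-9≡17 → r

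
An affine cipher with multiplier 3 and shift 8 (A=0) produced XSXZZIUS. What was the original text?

The inverse of 3 mod 26 is 9, since 3·9=27≡1. Apply D(y)=9·(y−8) mod 26:
X(23): 9·(23−8)=135≡5 → F
S(18): 9·(18−8)=90≡12 → M
X(23): 9·(23−8)=135≡5 → F
Z(25): 9·(25−8)=153≡23 → X
Z(25): 9·(25−8)=153≡23 → X
I(8): 9·(8−8)=0 → A
U(20): 9·(20−8)=108≡4 → E
S(18): 9·(18−8)=90≡12 → M

FMFXXAEM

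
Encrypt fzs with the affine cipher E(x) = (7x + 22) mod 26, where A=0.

f(5): 7·5+22=57≡5 → f
z(25): 7·25+22=197≡15 → p
s(18): 7·18+22=148≡18 → s

fps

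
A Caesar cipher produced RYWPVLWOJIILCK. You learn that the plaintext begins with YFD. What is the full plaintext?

YFDWCSDVQPPSJR

From the crib: R(17)−Y(24)=-7≡19, so the shift is 19.
Subtract 19 from each ciphertext letter:
R(17): 17−19=-2≡24 → Y
Y(24): 24−19=5 → F
W(22): 22−19=3 → D
P(15): 15−19=-4≡22 → W
V(21): 21−19=2 → C
L(11): 11−19=-8≡18 → S
W(22): 22−19=3 → D
O(14): 14−19=-5≡21 → V
J(9): 9−19=-10≡16 → Q
I(8): 8−19=-11≡15 → P
I(8): 8−19=-11≡15 → P
L(11): 11−19=-8≡18 → S
C(2): 2−19=-17≡9 → J
K(10): 10−19=-9≡17 → R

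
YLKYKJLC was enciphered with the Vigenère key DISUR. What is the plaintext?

Repeat the key across the ciphertext: DISURDIS
Y(24)−D(3): 21 → V
L(11)−I(8): 3 → D
K(10)−S(18): -8≡18 → S
Y(24)−U(20): 4 → E
K(10)−R(17): -7≡19 → T
J(9)−D(3): 6 → G
L(11)−I(8): 3 → D
C(2)−S(18): -16≡10 → K

VDSETGDK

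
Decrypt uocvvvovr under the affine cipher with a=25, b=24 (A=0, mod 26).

The inverse of 25 mod 26 is 25, since 25·25=625≡1. Apply D(y)=25·(y−24) mod 26:
u(20): 25·(20−24)=-100≡4 → e
o(14): 25·(14−24)=-250≡10 → k
c(2): 25·(2−24)=-550≡22 → w
v(21): 25·(21−24)=-75≡3 → d
v(21): 25·(21−24)=-75≡3 → d
v(21): 25·(21−24)=-75≡3 → d
o(14): 25·(14−24)=-250≡10 → k
v(21): 25·(21−24)=-75≡3 → d
r(17): 25·(17−24)=-175≡7 → h

ekwdddkdh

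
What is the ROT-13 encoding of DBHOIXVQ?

QOUBVKID

D(3): 3+13=16 → Q
B(1): 1+13=14 → O
H(7): 7+13=20 → U
O(14): 14+13=27≡1 → B
I(8): 8+13=21 → V
X(23): 23+13=36≡10 → K
V(21): 21+13=34≡8 → I
Q(16): 16+13=29≡3 → D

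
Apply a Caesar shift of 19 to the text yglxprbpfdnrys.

rzeqikuiywgkrl

y(24): 24+19=43≡17 → r
g(6): 6+19=25 → z
l(11): 11+19=30≡4 → e
x(23): 23+19=42≡16 → q
p(15): 15+19=34≡8 → i
r(17): 17+19=36≡10 → k
b(1): 1+19=20 → u
p(15): 15+19=34≡8 → i
f(5): 5+19=24 → y
d(3): 3+19=22 → w
n(13): 13+19=32≡6 → g
r(17): 17+19=36≡10 → k
y(24): 24+19=43≡17 → r
s(18): 18+19=37≡11 → l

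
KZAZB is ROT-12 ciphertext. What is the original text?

K(10): 10−12=-2≡24 → Y
Z(25): 25−12=13 → N
A(0): 0−12=-12≡14 → O
Z(25): 25−12=13 → N
B(1): 1−12=-11≡15 → P

YNONP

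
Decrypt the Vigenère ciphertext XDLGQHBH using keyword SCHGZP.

Repeat the key across the ciphertext: SCHGZPSC
X(23)−S(18): 5 → F
D(3)−C(2): 1 → B
L(11)−H(7): 4 → E
G(6)−G(6): 0 → A
Q(16)−Z(25): -9≡17 → R
H(7)−P(15): -8≡18 → S
B(1)−S(18): -17≡9 → J
H(7)−C(2): 5 → F

FBEARSJF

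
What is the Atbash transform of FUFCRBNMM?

F(5) → U(20)
U(20) → F(5)
F(5) → U(20)
C(2) → X(23)
R(17) → I(8)
B(1) → Y(24)
N(13) → M(12)
M(12) → N(13)
M(12) → N(13)

UFUXIYMNN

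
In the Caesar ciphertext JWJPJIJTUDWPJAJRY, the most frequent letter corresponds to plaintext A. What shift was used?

9

The most frequent ciphertext letter is J (appears 6 times).
J is position 9; A is position 0.
Shift = 9.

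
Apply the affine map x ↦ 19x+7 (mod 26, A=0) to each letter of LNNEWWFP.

L(11): 19·11+7=216≡8 → I
N(13): 19·13+7=254≡20 → U
N(13): 19·13+7=254≡20 → U
E(4): 19·4+7=83≡5 → F
W(22): 19·22+7=425≡9 → J
W(22): 19·22+7=425≡9 → J
F(5): 19·5+7=102≡24 → Y
P(15): 19·15+7=292≡6 → G

IUUFJJYG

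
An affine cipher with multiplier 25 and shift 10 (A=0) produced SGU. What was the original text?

The inverse of 25 mod 26 is 25, since 25·25=625≡1. Apply D(y)=25·(y−10) mod 26:
S(18): 25·(18−10)=200≡18 → S
G(6): 25·(6−10)=-100≡4 → E
U(20): 25·(20−10)=250≡16 → Q

SEQ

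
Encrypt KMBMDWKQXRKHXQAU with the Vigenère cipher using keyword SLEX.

CXFJVHONPCOEPBER

Repeat the key across the message: SLEXSLEXSLEXSLEX
K(10)+S(18): 28≡2 → C
M(12)+L(11): 23 → X
B(1)+E(4): 5 → F
M(12)+X(23): 35≡9 → J
D(3)+S(18): 21 → V
W(22)+L(11): 33≡7 → H
K(10)+E(4): 14 → O
Q(16)+X(23): 39≡13 → N
X(23)+S(18): 41≡15 → P
R(17)+L(11): 28≡2 → C
K(10)+E(4): 14 → O
H(7)+X(23): 30≡4 → E
X(23)+S(18): 41≡15 → P
Q(16)+L(11): 27≡1 → B
A(0)+E(4): 4 → E
U(20)+X(23): 43≡17 → R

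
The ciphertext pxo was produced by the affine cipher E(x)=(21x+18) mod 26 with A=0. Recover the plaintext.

The inverse of 21 mod 26 is 5, since 21·5=105≡1. Apply D(y)=5·(y−18) mod 26:
p(15): 5·(15−18)=-15≡11 → l
x(23): 5·(23−18)=25 → z
o(14): 5·(14−18)=-20≡6 → g

lzg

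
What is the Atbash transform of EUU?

VFF

E(4) → V(21)
U(20) → F(5)
U(20) → F(5)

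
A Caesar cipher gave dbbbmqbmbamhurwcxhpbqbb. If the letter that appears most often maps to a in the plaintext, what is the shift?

The most frequent ciphertext letter is b (appears 8 times).
b is position 1; a is position 0.
Shift = 1.

1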